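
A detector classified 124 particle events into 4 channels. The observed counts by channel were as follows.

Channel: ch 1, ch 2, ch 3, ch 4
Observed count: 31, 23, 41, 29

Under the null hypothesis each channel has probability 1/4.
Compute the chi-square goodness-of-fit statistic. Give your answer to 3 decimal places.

5.419

Under H₀ each category has probability 1/4, so each expected count is 124/4 = 31.
χ² = (31−31)²/31 + (23−31)²/31 + (41−31)²/31 + (29−31)²/31
   = 0.0000 + 2.0645 + 3.2258 + 0.1290
Sum = 5.419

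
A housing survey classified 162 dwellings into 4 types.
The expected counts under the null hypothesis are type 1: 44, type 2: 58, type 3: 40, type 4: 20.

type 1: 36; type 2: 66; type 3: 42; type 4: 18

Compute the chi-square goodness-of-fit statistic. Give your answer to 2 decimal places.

χ² = (36−44)²/44 + (66−58)²/58 + (42−40)²/40 + (18−20)²/20
   = 1.455 + 1.103 + 0.100 + 0.200
Sum = 2.86

2.86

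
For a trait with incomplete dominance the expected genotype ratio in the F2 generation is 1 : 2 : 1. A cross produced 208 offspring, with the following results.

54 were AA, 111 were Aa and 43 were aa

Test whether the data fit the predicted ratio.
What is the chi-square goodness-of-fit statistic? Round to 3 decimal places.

2.106

Ratio total = 4. Expected counts: 208×1/4 = 52, 208×2/4 = 104, 208×1/4 = 52.
AA: (54 − 52)²/52 = 4/52 = 0.0769
Aa: (111 − 104)²/104 = 49/104 = 0.4712
aa: (43 − 52)²/52 = 81/52 = 1.5577
Sum = 2.106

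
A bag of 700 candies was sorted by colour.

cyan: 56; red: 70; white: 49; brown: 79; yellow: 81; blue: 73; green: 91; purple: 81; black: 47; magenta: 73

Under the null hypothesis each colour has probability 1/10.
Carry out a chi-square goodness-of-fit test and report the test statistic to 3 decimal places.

27.829

Under H₀ each category has probability 1/10, so each expected count is 700/10 = 70.
χ² = (56−70)²/70 + (70−70)²/70 + (49−70)²/70 + (79−70)²/70 + (81−70)²/70 + (73−70)²/70 + (91−70)²/70 + (81−70)²/70 + (47−70)²/70 + (73−70)²/70
   = 2.8000 + 0.0000 + 6.3000 + 1.1571 + 1.7286 + 0.1286 + 6.3000 + 1.7286 + 7.5571 + 0.1286
Sum = 27.829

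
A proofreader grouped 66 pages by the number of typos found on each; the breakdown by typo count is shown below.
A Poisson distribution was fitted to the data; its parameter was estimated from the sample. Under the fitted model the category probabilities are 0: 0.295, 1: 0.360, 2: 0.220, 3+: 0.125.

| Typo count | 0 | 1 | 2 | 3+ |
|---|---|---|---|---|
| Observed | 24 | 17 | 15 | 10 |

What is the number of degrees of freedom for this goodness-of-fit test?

There are k = 4 categories and 1 parameter estimated from the data, so df = 4 − 1 − 1 = 2.

2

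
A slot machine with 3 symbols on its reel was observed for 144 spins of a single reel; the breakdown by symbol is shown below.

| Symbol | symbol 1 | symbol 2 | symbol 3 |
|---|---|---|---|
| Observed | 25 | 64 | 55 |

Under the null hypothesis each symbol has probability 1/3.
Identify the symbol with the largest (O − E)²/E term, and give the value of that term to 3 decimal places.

Under H₀ each category has probability 1/3, so each expected count is 144/3 = 48.
cat           O        E   (O−E)²/E
symbol 1     25       48    11.0208
symbol 2     64       48     5.3333
symbol 3     55       48     1.0208
The largest term is for symbol 1: 11.021.

symbol 1, 11.021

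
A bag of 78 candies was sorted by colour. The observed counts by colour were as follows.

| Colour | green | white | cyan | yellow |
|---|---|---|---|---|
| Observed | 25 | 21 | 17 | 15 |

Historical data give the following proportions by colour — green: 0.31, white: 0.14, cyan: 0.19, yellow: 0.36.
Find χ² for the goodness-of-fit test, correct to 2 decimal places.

Expected counts E_i = n·p_i: 78×0.31 = 24.18, 78×0.14 = 10.92, 78×0.19 = 14.82, 78×0.36 = 28.08.
χ² = (25−24.18)²/24.18 + (21−10.92)²/10.92 + (17−14.82)²/14.82 + (15−28.08)²/28.08
   = 0.028 + 9.305 + 0.321 + 6.093
Sum = 15.75

15.75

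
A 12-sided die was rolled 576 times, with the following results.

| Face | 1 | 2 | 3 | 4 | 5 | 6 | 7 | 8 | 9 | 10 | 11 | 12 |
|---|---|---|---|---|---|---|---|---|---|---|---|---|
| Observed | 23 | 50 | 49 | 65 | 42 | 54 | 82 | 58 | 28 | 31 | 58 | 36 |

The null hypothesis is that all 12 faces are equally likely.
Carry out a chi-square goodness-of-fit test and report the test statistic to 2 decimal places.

66.25

Expected count for each of the 12 categories: 576/12 = 48.
cat         O        E   (O−E)²/E
1          23       48     13.021
2          50       48      0.083
3          49       48      0.021
4          65       48      6.021
5          42       48      0.750
6          54       48      0.750
7          82       48     24.083
8          58       48      2.083
9          28       48      8.333
10         31       48      6.021
11         58       48      2.083
12         36       48      3.000
Sum = 66.25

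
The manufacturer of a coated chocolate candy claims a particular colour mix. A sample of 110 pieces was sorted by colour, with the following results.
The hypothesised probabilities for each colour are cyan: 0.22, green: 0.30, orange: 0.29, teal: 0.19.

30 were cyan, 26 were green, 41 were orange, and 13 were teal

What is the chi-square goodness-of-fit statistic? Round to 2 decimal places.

Expected counts E_i = n·p_i: 110×0.22 = 24.2, 110×0.30 = 33, 110×0.29 = 31.9, 110×0.19 = 20.9.
cyan: (30 − 24.2)²/24.2 = 33.64/24.2 = 1.390
green: (26 − 33)²/33 = 49/33 = 1.485
orange: (41 − 31.9)²/31.9 = 82.81/31.9 = 2.596
teal: (13 − 20.9)²/20.9 = 62.41/20.9 = 2.986
Sum = 8.46

8.46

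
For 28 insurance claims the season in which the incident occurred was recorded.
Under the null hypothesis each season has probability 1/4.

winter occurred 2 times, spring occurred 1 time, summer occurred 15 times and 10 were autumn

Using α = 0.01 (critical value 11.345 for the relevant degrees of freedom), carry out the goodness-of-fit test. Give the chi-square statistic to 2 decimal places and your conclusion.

Under H₀ each category has probability 1/4, so each expected count is 28/4 = 7.
winter: (2 − 7)²/7 = 25/7 = 3.571
spring: (1 − 7)²/7 = 36/7 = 5.143
summer: (15 − 7)²/7 = 64/7 = 9.143
autumn: (10 − 7)²/7 = 9/7 = 1.286
Sum = 19.14
df = 3. Since 19.14 > 11.345, we reject H₀.

19.14; reject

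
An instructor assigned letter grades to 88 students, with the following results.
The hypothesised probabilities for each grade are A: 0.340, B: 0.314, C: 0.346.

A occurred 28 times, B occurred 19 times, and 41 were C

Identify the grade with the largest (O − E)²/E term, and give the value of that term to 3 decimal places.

Expected counts E_i = n·p_i: 88×0.340 = 29.92, 88×0.314 = 27.632, 88×0.346 = 30.448.
A: (28 − 29.92)²/29.92 = 3.6864/29.92 = 0.1232
B: (19 − 27.632)²/27.632 = 74.511424/27.632 = 2.6966
C: (41 − 30.448)²/30.448 = 111.344704/30.448 = 3.6569
The largest term is for C: 3.657.

C, 3.657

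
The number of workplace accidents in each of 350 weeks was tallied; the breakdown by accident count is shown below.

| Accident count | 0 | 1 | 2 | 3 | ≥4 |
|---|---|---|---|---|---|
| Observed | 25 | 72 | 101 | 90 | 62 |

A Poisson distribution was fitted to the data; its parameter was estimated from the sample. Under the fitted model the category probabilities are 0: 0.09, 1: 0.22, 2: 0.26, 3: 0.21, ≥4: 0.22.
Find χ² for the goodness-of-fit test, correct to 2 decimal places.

Expected counts E_i = n·p_i: 350×0.09 = 31.5, 350×0.22 = 77, 350×0.26 = 91, 350×0.21 = 73.5, 350×0.22 = 77.
χ² = (25−31.5)²/31.5 + (72−77)²/77 + (101−91)²/91 + (90−73.5)²/73.5 + (62−77)²/77
   = 1.341 + 0.325 + 1.099 + 3.704 + 2.922
Sum = 9.39

9.39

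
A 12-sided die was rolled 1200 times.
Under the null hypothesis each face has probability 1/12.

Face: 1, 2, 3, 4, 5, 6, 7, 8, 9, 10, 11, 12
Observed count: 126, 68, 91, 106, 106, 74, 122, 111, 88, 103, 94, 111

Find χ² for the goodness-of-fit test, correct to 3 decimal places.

34.440

Under H₀ each category has probability 1/12, so each expected count is 1200/12 = 100.
cat         O        E   (O−E)²/E
1         126      100     6.7600
2          68      100    10.2400
3          91      100     0.8100
4         106      100     0.3600
5         106      100     0.3600
6          74      100     6.7600
7         122      100     4.8400
8         111      100     1.2100
9          88      100     1.4400
10        103      100     0.0900
11         94      100     0.3600
12        111      100     1.2100
Sum = 34.440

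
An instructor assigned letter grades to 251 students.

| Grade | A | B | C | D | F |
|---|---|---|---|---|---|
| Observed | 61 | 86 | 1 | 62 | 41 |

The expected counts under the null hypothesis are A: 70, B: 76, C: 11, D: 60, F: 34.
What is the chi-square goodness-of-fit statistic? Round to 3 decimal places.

13.072

cat         O        E   (O−E)²/E
A          61       70     1.1571
B          86       76     1.3158
C           1       11     9.0909
D          62       60     0.0667
F          41       34     1.4412
Sum = 13.072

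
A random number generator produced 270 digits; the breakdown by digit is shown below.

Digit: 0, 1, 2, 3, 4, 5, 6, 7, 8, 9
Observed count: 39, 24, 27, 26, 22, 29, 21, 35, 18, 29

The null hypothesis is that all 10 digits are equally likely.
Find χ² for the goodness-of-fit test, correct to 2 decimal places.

13.63

Expected count for each of the 10 categories: 270/10 = 27.
0: (39 − 27)²/27 = 144/27 = 5.333
1: (24 − 27)²/27 = 9/27 = 0.333
2: (27 − 27)²/27 = 0/27 = 0.000
3: (26 − 27)²/27 = 1/27 = 0.037
4: (22 − 27)²/27 = 25/27 = 0.926
5: (29 − 27)²/27 = 4/27 = 0.148
6: (21 − 27)²/27 = 36/27 = 1.333
7: (35 − 27)²/27 = 64/27 = 2.370
8: (18 − 27)²/27 = 81/27 = 3.000
9: (29 − 27)²/27 = 4/27 = 0.148
Sum = 13.63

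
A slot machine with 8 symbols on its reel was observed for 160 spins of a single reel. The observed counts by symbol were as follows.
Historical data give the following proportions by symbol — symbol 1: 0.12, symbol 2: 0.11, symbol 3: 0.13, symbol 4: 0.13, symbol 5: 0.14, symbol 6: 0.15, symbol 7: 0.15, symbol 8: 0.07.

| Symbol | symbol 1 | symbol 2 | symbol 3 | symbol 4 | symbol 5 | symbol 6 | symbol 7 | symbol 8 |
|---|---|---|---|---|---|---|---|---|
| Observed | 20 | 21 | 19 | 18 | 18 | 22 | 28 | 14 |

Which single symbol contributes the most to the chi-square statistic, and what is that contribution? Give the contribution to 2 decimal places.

Expected counts E_i = n·p_i: 160×0.12 = 19.2, 160×0.11 = 17.6, 160×0.13 = 20.8, 160×0.13 = 20.8, 160×0.14 = 22.4, 160×0.15 = 24, 160×0.15 = 24, 160×0.07 = 11.2.
symbol 1: (20 − 19.2)²/19.2 = 0.64/19.2 = 0.033
symbol 2: (21 − 17.6)²/17.6 = 11.56/17.6 = 0.657
symbol 3: (19 − 20.8)²/20.8 = 3.24/20.8 = 0.156
symbol 4: (18 − 20.8)²/20.8 = 7.84/20.8 = 0.377
symbol 5: (18 − 22.4)²/22.4 = 19.36/22.4 = 0.864
symbol 6: (22 − 24)²/24 = 4/24 = 0.167
symbol 7: (28 − 24)²/24 = 16/24 = 0.667
symbol 8: (14 − 11.2)²/11.2 = 7.84/11.2 = 0.700
The largest term is for symbol 5: 0.86.

symbol 5, 0.86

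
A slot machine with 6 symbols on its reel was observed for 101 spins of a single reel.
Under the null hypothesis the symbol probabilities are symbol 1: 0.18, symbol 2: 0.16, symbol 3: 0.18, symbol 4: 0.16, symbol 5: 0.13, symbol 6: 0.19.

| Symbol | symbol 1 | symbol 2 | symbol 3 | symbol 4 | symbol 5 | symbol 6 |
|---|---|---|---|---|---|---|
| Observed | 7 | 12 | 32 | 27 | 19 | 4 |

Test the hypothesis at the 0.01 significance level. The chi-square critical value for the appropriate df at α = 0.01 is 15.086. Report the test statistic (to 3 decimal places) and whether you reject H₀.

Expected counts E_i = n·p_i: 101×0.18 = 18.18, 101×0.16 = 16.16, 101×0.18 = 18.18, 101×0.16 = 16.16, 101×0.13 = 13.13, 101×0.19 = 19.19.
symbol 1: (7 − 18.18)²/18.18 = 124.9924/18.18 = 6.8753
symbol 2: (12 − 16.16)²/16.16 = 17.3056/16.16 = 1.0709
symbol 3: (32 − 18.18)²/18.18 = 190.9924/18.18 = 10.5056
symbol 4: (27 − 16.16)²/16.16 = 117.5056/16.16 = 7.2714
symbol 5: (19 − 13.13)²/13.13 = 34.4569/13.13 = 2.6243
symbol 6: (4 − 19.19)²/19.19 = 230.7361/19.19 = 12.0238
Sum = 40.371
df = 5. Since 40.371 > 15.086, we reject H₀.

40.371; reject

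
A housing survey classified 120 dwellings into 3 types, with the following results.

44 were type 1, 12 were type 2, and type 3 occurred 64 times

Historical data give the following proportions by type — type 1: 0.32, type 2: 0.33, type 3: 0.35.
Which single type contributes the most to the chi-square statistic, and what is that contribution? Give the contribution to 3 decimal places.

type 2, 19.236

Expected counts E_i = n·p_i: 120×0.32 = 38.4, 120×0.33 = 39.6, 120×0.35 = 42.
cat         O        E   (O−E)²/E
type 1     44     38.4     0.8167
type 2     12     39.6    19.2364
type 3     64       42    11.5238
The largest term is for type 2: 19.236.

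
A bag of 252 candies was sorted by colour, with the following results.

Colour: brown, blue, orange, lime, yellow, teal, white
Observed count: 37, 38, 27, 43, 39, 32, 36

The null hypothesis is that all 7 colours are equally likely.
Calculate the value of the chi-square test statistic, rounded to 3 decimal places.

4.444

Under H₀ each category has probability 1/7, so each expected count is 252/7 = 36.
cat         O        E   (O−E)²/E
brown      37       36     0.0278
blue       38       36     0.1111
orange     27       36     2.2500
lime       43       36     1.3611
yellow     39       36     0.2500
teal       32       36     0.4444
white      36       36     0.0000
Sum = 4.444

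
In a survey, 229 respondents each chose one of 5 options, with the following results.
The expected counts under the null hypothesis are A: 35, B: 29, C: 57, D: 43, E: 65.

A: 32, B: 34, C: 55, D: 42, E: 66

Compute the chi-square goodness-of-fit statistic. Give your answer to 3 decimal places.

1.228

A: (32 − 35)²/35 = 9/35 = 0.2571
B: (34 − 29)²/29 = 25/29 = 0.8621
C: (55 − 57)²/57 = 4/57 = 0.0702
D: (42 − 43)²/43 = 1/43 = 0.0233
E: (66 − 65)²/65 = 1/65 = 0.0154
Sum = 1.228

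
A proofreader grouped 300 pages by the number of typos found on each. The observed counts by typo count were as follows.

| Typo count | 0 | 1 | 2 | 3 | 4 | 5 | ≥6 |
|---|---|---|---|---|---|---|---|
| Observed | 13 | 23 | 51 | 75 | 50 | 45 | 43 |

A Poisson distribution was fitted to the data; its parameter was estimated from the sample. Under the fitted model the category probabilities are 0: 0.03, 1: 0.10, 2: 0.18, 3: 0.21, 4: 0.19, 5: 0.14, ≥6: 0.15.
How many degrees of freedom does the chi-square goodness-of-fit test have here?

There are k = 7 categories and 1 parameter estimated from the data, so df = 7 − 1 − 1 = 5.

5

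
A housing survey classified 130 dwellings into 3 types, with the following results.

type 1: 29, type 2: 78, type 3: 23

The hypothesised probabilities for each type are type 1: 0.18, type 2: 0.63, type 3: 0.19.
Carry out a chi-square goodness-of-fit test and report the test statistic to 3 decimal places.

1.643

Expected counts E_i = n·p_i: 130×0.18 = 23.4, 130×0.63 = 81.9, 130×0.19 = 24.7.
cat         O        E   (O−E)²/E
type 1     29     23.4     1.3402
type 2     78     81.9     0.1857
type 3     23     24.7     0.1170
Sum = 1.643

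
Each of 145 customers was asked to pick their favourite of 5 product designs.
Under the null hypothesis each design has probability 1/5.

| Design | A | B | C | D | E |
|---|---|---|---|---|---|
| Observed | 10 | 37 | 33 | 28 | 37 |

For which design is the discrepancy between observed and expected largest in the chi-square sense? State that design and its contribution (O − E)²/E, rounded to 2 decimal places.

A, 12.45

Expected count for each of the 5 categories: 145/5 = 29.
cat         O        E   (O−E)²/E
A          10       29     12.448
B          37       29      2.207
C          33       29      0.552
D          28       29      0.034
E          37       29      2.207
The largest term is for A: 12.45.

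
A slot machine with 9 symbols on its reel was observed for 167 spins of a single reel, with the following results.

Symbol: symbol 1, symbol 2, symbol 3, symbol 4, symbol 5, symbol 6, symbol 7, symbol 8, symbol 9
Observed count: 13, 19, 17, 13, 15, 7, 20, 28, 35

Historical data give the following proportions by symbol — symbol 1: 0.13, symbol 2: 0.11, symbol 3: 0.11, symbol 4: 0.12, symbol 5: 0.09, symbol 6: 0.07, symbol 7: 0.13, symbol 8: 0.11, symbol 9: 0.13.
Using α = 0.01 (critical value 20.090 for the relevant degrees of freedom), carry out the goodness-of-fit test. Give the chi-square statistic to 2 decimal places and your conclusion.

Expected counts E_i = n·p_i: 167×0.13 = 21.71, 167×0.11 = 18.37, 167×0.11 = 18.37, 167×0.12 = 20.04, 167×0.09 = 15.03, 167×0.07 = 11.69, 167×0.13 = 21.71, 167×0.11 = 18.37, 167×0.13 = 21.71.
symbol 1: (13 − 21.71)²/21.71 = 75.8641/21.71 = 3.494
symbol 2: (19 − 18.37)²/18.37 = 0.3969/18.37 = 0.022
symbol 3: (17 − 18.37)²/18.37 = 1.8769/18.37 = 0.102
symbol 4: (13 − 20.04)²/20.04 = 49.5616/20.04 = 2.473
symbol 5: (15 − 15.03)²/15.03 = 0.0009/15.03 = 0.000
symbol 6: (7 − 11.69)²/11.69 = 21.9961/11.69 = 1.882
symbol 7: (20 − 21.71)²/21.71 = 2.9241/21.71 = 0.135
symbol 8: (28 − 18.37)²/18.37 = 92.7369/18.37 = 5.048
symbol 9: (35 − 21.71)²/21.71 = 176.6241/21.71 = 8.136
Sum = 21.29
df = 8. Since 21.29 > 20.090, we reject H₀.

21.29; reject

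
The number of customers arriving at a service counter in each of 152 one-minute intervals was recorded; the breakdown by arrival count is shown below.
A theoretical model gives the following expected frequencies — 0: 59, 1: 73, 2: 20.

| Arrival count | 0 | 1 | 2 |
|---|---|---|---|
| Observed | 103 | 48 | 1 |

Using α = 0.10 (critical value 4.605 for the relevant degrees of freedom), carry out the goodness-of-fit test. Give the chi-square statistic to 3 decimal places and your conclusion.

59.425; reject

0: (103 − 59)²/59 = 1936/59 = 32.8136
1: (48 − 73)²/73 = 625/73 = 8.5616
2: (1 − 20)²/20 = 361/20 = 18.0500
Sum = 59.425
df = 2. Since 59.425 > 4.605, we reject H₀.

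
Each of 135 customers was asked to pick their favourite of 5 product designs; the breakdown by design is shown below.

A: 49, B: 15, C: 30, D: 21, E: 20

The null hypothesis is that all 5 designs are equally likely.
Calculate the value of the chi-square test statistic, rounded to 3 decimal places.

Expected count for each of the 5 categories: 135/5 = 27.
cat         O        E   (O−E)²/E
A          49       27    17.9259
B          15       27     5.3333
C          30       27     0.3333
D          21       27     1.3333
E          20       27     1.8148
Sum = 26.741

26.741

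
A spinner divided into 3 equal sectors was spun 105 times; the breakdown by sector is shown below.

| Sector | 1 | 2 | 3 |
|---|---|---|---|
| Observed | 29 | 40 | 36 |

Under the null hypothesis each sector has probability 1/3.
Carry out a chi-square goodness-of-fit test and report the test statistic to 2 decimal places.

Under H₀ each category has probability 1/3, so each expected count is 105/3 = 35.
χ² = (29−35)²/35 + (40−35)²/35 + (36−35)²/35
   = 1.029 + 0.714 + 0.029
Sum = 1.77

1.77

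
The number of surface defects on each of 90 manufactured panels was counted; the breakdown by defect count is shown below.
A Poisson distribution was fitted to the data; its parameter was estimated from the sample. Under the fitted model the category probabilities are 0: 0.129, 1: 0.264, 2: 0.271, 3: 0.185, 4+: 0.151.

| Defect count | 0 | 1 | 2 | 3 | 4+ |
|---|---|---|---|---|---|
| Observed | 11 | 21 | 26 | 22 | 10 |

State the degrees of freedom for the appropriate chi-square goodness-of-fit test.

3

There are k = 5 categories and 1 parameter estimated from the data, so df = 5 − 1 − 1 = 3.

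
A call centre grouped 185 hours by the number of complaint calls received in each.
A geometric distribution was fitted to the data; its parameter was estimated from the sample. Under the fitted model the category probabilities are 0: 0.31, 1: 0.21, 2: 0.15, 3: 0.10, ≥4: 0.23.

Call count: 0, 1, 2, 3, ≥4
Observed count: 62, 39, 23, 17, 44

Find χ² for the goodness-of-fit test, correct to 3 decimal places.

Expected counts E_i = n·p_i: 185×0.31 = 57.35, 185×0.21 = 38.85, 185×0.15 = 27.75, 185×0.10 = 18.5, 185×0.23 = 42.55.
0: (62 − 57.35)²/57.35 = 21.6225/57.35 = 0.3770
1: (39 − 38.85)²/38.85 = 0.0225/38.85 = 0.0006
2: (23 − 27.75)²/27.75 = 22.5625/27.75 = 0.8131
3: (17 − 18.5)²/18.5 = 2.25/18.5 = 0.1216
≥4: (44 − 42.55)²/42.55 = 2.1025/42.55 = 0.0494
Sum = 1.362

1.362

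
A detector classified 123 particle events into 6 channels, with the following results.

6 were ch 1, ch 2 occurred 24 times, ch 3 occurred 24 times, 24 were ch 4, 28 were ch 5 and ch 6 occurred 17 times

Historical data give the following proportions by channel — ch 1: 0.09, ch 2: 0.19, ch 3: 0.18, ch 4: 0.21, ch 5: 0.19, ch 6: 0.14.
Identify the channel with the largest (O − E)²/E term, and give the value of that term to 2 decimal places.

ch 1, 2.32

Expected counts E_i = n·p_i: 123×0.09 = 11.07, 123×0.19 = 23.37, 123×0.18 = 22.14, 123×0.21 = 25.83, 123×0.19 = 23.37, 123×0.14 = 17.22.
cat         O        E   (O−E)²/E
ch 1        6    11.07      2.322
ch 2       24    23.37      0.017
ch 3       24    22.14      0.156
ch 4       24    25.83      0.130
ch 5       28    23.37      0.917
ch 6       17    17.22      0.003
The largest term is for ch 1: 2.32.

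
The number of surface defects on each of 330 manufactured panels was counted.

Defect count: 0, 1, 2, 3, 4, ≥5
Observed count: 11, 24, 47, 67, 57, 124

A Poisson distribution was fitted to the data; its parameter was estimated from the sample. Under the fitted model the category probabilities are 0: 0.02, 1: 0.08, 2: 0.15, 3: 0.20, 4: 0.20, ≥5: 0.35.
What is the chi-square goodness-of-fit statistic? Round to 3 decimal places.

5.146

Expected counts E_i = n·p_i: 330×0.02 = 6.6, 330×0.08 = 26.4, 330×0.15 = 49.5, 330×0.20 = 66, 330×0.20 = 66, 330×0.35 = 115.5.
0: (11 − 6.6)²/6.6 = 19.36/6.6 = 2.9333
1: (24 − 26.4)²/26.4 = 5.76/26.4 = 0.2182
2: (47 − 49.5)²/49.5 = 6.25/49.5 = 0.1263
3: (67 − 66)²/66 = 1/66 = 0.0152
4: (57 − 66)²/66 = 81/66 = 1.2273
≥5: (124 − 115.5)²/115.5 = 72.25/115.5 = 0.6255
Sum = 5.146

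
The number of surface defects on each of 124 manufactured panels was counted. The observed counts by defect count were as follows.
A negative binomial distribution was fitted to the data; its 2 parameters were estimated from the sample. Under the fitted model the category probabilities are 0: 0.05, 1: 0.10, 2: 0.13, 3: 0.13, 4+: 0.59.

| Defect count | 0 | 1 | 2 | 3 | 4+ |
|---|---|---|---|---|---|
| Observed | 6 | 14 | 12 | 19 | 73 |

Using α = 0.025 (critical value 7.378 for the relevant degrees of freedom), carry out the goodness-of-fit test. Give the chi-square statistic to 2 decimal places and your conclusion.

1.78; do not reject

Expected counts E_i = n·p_i: 124×0.05 = 6.2, 124×0.10 = 12.4, 124×0.13 = 16.12, 124×0.13 = 16.12, 124×0.59 = 73.16.
χ² = (6−6.2)²/6.2 + (14−12.4)²/12.4 + (12−16.12)²/16.12 + (19−16.12)²/16.12 + (73−73.16)²/73.16
   = 0.006 + 0.206 + 1.053 + 0.515 + 0.000
Sum = 1.78
df = 2. Since 1.78 < 7.378, we do not reject H₀.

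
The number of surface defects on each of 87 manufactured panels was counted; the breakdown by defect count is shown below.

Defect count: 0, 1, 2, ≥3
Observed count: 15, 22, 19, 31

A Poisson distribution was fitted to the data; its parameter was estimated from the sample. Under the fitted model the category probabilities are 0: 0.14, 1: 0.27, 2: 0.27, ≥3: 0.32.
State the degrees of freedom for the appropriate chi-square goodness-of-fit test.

There are k = 4 categories and 1 parameter estimated from the data, so df = 4 − 1 − 1 = 2.

2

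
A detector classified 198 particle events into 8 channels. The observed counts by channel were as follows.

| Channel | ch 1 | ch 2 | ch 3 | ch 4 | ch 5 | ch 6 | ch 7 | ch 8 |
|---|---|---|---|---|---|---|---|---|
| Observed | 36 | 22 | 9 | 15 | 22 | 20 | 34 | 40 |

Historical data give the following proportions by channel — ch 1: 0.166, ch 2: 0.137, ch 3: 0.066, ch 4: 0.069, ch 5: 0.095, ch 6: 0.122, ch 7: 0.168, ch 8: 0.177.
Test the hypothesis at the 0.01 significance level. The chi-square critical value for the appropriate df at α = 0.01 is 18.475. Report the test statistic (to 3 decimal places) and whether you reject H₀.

4.637; do not reject

Expected counts E_i = n·p_i: 198×0.166 = 32.868, 198×0.137 = 27.126, 198×0.066 = 13.068, 198×0.069 = 13.662, 198×0.095 = 18.81, 198×0.122 = 24.156, 198×0.168 = 33.264, 198×0.177 = 35.046.
χ² = (36−32.868)²/32.868 + (22−27.126)²/27.126 + (9−13.068)²/13.068 + (15−13.662)²/13.662 + (22−18.81)²/18.81 + (20−24.156)²/24.156 + (34−33.264)²/33.264 + (40−35.046)²/35.046
   = 0.2984 + 0.9687 + 1.2663 + 0.1310 + 0.5410 + 0.7150 + 0.0163 + 0.7003
Sum = 4.637
df = 7. Since 4.637 < 18.475, we do not reject H₀.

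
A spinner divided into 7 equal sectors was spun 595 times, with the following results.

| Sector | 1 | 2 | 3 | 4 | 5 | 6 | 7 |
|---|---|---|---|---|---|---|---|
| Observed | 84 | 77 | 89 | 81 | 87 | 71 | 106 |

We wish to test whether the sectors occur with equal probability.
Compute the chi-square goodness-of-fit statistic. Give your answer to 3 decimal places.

Expected count for each of the 7 categories: 595/7 = 85.
χ² = (84−85)²/85 + (77−85)²/85 + (89−85)²/85 + (81−85)²/85 + (87−85)²/85 + (71−85)²/85 + (106−85)²/85
   = 0.0118 + 0.7529 + 0.1882 + 0.1882 + 0.0471 + 2.3059 + 5.1882
Sum = 8.682

8.682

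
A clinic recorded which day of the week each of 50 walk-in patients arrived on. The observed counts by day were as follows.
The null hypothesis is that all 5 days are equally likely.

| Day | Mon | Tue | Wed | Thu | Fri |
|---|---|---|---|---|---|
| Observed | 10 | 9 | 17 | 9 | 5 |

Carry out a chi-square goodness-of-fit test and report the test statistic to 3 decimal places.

Expected count for each of the 5 categories: 50/5 = 10.
cat         O        E   (O−E)²/E
Mon        10       10     0.0000
Tue         9       10     0.1000
Wed        17       10     4.9000
Thu         9       10     0.1000
Fri         5       10     2.5000
Sum = 7.600

7.600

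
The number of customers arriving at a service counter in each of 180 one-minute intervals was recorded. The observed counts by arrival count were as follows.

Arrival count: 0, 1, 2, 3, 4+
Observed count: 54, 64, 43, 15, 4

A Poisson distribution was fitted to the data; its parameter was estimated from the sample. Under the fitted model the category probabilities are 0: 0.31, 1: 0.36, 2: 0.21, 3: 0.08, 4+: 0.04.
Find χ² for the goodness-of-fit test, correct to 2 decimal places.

Expected counts E_i = n·p_i: 180×0.31 = 55.8, 180×0.36 = 64.8, 180×0.21 = 37.8, 180×0.08 = 14.4, 180×0.04 = 7.2.
cat         O        E   (O−E)²/E
0          54     55.8      0.058
1          64     64.8      0.010
2          43     37.8      0.715
3          15     14.4      0.025
4+          4      7.2      1.422
Sum = 2.23

2.23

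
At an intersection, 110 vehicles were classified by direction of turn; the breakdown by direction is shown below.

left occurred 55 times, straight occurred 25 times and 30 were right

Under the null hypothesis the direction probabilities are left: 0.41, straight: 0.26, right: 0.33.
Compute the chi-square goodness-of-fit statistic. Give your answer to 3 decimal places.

3.720

Expected counts E_i = n·p_i: 110×0.41 = 45.1, 110×0.26 = 28.6, 110×0.33 = 36.3.
χ² = (55−45.1)²/45.1 + (25−28.6)²/28.6 + (30−36.3)²/36.3
   = 2.1732 + 0.4531 + 1.0934
Sum = 3.720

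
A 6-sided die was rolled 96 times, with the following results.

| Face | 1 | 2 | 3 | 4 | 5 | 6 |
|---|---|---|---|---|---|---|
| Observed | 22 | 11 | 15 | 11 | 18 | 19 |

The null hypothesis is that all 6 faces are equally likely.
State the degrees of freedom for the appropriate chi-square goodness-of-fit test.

5

There are k = 6 categories and no parameters were estimated from the data, so df = 6 − 1 = 5.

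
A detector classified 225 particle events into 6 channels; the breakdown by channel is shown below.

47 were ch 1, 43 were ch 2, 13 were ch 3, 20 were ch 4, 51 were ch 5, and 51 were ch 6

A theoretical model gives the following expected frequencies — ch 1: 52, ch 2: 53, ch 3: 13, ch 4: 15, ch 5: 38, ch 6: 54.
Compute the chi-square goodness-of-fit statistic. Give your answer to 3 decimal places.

χ² = (47−52)²/52 + (43−53)²/53 + (13−13)²/13 + (20−15)²/15 + (51−38)²/38 + (51−54)²/54
   = 0.4808 + 1.8868 + 0.0000 + 1.6667 + 4.4474 + 0.1667
Sum = 8.648

8.648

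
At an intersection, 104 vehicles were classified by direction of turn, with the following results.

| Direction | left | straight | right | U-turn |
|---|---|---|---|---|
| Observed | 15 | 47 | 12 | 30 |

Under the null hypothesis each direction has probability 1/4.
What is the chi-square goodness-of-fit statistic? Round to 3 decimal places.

Expected count for each of the 4 categories: 104/4 = 26.
cat           O        E   (O−E)²/E
left         15       26     4.6538
straight     47       26    16.9615
right        12       26     7.5385
U-turn       30       26     0.6154
Sum = 29.769

29.769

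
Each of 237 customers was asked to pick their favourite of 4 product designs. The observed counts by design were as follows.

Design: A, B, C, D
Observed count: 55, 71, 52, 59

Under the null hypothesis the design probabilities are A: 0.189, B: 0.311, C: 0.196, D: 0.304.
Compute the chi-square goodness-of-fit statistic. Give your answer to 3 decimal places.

5.451

Expected counts E_i = n·p_i: 237×0.189 = 44.793, 237×0.311 = 73.707, 237×0.196 = 46.452, 237×0.304 = 72.048.
χ² = (55−44.793)²/44.793 + (71−73.707)²/73.707 + (52−46.452)²/46.452 + (59−72.048)²/72.048
   = 2.3259 + 0.0994 + 0.6626 + 2.3630
Sum = 5.451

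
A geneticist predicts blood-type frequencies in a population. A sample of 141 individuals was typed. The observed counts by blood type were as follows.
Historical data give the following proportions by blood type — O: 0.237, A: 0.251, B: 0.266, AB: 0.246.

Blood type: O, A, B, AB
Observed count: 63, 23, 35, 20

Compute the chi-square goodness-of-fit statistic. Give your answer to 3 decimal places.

36.913

Expected counts E_i = n·p_i: 141×0.237 = 33.417, 141×0.251 = 35.391, 141×0.266 = 37.506, 141×0.246 = 34.686.
cat         O        E   (O−E)²/E
O          63   33.417    26.1889
A          23   35.391     4.3383
B          35   37.506     0.1674
AB         20   34.686     6.2180
Sum = 36.913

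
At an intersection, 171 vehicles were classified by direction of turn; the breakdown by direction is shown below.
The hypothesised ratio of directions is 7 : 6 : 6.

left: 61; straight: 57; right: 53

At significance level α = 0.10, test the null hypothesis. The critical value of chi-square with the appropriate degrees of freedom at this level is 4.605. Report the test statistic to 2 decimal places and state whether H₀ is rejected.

0.25; do not reject

Ratio total = 19. Expected counts: 171×7/19 = 63, 171×6/19 = 54, 171×6/19 = 54.
cat           O        E   (O−E)²/E
left         61       63      0.063
straight     57       54      0.167
right        53       54      0.019
Sum = 0.25
df = 2. Since 0.25 < 4.605, we do not reject H₀.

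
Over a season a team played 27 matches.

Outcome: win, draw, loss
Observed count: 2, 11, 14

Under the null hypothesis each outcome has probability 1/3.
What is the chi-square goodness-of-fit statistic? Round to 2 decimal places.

8.67

Expected count for each of the 3 categories: 27/3 = 9.
χ² = (2−9)²/9 + (11−9)²/9 + (14−9)²/9
   = 5.444 + 0.444 + 2.778
Sum = 8.67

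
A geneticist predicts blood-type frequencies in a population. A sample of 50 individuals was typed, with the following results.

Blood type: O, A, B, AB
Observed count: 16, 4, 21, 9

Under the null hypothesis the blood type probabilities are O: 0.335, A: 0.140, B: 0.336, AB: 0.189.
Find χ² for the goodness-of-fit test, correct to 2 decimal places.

Expected counts E_i = n·p_i: 50×0.335 = 16.75, 50×0.140 = 7, 50×0.336 = 16.8, 50×0.189 = 9.45.
χ² = (16−16.75)²/16.75 + (4−7)²/7 + (21−16.8)²/16.8 + (9−9.45)²/9.45
   = 0.034 + 1.286 + 1.050 + 0.021
Sum = 2.39

2.39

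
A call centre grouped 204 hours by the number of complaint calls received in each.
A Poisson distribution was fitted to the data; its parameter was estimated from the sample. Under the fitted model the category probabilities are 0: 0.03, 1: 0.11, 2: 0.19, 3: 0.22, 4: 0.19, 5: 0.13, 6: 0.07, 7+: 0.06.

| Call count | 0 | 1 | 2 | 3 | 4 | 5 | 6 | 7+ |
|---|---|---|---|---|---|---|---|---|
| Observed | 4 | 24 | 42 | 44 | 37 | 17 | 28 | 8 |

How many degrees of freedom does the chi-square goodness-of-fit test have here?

6

There are k = 8 categories and 1 parameter estimated from the data, so df = 8 − 1 − 1 = 6.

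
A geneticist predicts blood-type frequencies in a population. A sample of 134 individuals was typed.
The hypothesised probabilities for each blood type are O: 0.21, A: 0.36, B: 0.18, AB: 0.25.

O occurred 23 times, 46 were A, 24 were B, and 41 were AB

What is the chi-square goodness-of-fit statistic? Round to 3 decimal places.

Expected counts E_i = n·p_i: 134×0.21 = 28.14, 134×0.36 = 48.24, 134×0.18 = 24.12, 134×0.25 = 33.5.
O: (23 − 28.14)²/28.14 = 26.4196/28.14 = 0.9389
A: (46 − 48.24)²/48.24 = 5.0176/48.24 = 0.1040
B: (24 − 24.12)²/24.12 = 0.0144/24.12 = 0.0006
AB: (41 − 33.5)²/33.5 = 56.25/33.5 = 1.6791
Sum = 2.723

2.723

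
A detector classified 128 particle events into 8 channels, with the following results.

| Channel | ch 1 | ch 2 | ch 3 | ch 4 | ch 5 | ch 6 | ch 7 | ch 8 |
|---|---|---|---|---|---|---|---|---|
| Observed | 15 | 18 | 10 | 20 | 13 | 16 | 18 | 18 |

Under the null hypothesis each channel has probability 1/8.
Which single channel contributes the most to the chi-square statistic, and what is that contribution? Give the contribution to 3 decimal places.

ch 3, 2.250

Expected count for each of the 8 categories: 128/8 = 16.
ch 1: (15 − 16)²/16 = 1/16 = 0.0625
ch 2: (18 − 16)²/16 = 4/16 = 0.2500
ch 3: (10 − 16)²/16 = 36/16 = 2.2500
ch 4: (20 − 16)²/16 = 16/16 = 1.0000
ch 5: (13 − 16)²/16 = 9/16 = 0.5625
ch 6: (16 − 16)²/16 = 0/16 = 0.0000
ch 7: (18 − 16)²/16 = 4/16 = 0.2500
ch 8: (18 − 16)²/16 = 4/16 = 0.2500
The largest term is for ch 3: 2.250.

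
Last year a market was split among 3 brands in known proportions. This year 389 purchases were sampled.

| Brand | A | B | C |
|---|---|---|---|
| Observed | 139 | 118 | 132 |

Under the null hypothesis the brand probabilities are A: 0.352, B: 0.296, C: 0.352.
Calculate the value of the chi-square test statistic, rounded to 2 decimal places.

Expected counts E_i = n·p_i: 389×0.352 = 136.928, 389×0.296 = 115.144, 389×0.352 = 136.928.
cat         O        E   (O−E)²/E
A         139  136.928      0.031
B         118  115.144      0.071
C         132  136.928      0.177
Sum = 0.28

0.28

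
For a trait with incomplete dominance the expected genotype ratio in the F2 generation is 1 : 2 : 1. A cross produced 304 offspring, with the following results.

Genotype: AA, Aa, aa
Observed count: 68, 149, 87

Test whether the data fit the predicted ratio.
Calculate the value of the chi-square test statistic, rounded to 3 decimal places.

Ratio total = 4. Expected counts: 304×1/4 = 76, 304×2/4 = 152, 304×1/4 = 76.
χ² = (68−76)²/76 + (149−152)²/152 + (87−76)²/76
   = 0.8421 + 0.0592 + 1.5921
Sum = 2.493

2.493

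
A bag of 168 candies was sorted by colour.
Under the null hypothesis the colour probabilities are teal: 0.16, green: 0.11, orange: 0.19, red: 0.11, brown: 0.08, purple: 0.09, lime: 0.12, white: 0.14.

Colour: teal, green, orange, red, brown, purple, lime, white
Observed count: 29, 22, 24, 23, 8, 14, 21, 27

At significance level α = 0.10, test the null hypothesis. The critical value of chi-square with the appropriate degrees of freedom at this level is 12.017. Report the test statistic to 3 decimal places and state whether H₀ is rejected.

Expected counts E_i = n·p_i: 168×0.16 = 26.88, 168×0.11 = 18.48, 168×0.19 = 31.92, 168×0.11 = 18.48, 168×0.08 = 13.44, 168×0.09 = 15.12, 168×0.12 = 20.16, 168×0.14 = 23.52.
χ² = (29−26.88)²/26.88 + (22−18.48)²/18.48 + (24−31.92)²/31.92 + (23−18.48)²/18.48 + (8−13.44)²/13.44 + (14−15.12)²/15.12 + (21−20.16)²/20.16 + (27−23.52)²/23.52
   = 0.1672 + 0.6705 + 1.9651 + 1.1055 + 2.2019 + 0.0830 + 0.0350 + 0.5149
Sum = 6.743
df = 7. Since 6.743 < 12.017, we do not reject H₀.

6.743; do not reject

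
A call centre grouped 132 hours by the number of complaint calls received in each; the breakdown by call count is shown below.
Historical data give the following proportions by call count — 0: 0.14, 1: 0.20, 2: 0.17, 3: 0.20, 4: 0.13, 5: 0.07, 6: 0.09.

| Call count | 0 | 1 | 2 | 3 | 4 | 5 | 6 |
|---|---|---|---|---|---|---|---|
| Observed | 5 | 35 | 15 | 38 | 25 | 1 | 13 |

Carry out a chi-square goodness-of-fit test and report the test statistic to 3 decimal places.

31.234

Expected counts E_i = n·p_i: 132×0.14 = 18.48, 132×0.20 = 26.4, 132×0.17 = 22.44, 132×0.20 = 26.4, 132×0.13 = 17.16, 132×0.07 = 9.24, 132×0.09 = 11.88.
cat         O        E   (O−E)²/E
0           5    18.48     9.8328
1          35     26.4     2.8015
2          15    22.44     2.4667
3          38     26.4     5.0970
4          25    17.16     3.5819
5           1     9.24     7.3482
6          13    11.88     0.1056
Sum = 31.234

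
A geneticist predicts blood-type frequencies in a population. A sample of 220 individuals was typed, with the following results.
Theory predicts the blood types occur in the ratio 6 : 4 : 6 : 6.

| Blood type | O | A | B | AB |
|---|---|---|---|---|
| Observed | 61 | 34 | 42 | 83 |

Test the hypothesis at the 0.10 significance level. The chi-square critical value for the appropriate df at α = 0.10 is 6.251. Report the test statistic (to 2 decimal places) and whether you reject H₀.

15.13; reject

Ratio total = 22. Expected counts: 220×6/22 = 60, 220×4/22 = 40, 220×6/22 = 60, 220×6/22 = 60.
χ² = (61−60)²/60 + (34−40)²/40 + (42−60)²/60 + (83−60)²/60
   = 0.017 + 0.900 + 5.400 + 8.817
Sum = 15.13
df = 3. Since 15.13 > 6.251, we reject H₀.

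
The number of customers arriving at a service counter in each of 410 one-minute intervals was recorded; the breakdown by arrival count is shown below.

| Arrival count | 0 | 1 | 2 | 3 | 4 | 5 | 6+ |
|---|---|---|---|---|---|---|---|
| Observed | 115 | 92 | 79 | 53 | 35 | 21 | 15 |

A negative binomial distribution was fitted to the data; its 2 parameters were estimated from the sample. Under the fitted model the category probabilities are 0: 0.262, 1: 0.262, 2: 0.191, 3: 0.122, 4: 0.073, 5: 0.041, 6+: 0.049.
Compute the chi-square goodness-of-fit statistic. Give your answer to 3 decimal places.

Expected counts E_i = n·p_i: 410×0.262 = 107.42, 410×0.262 = 107.42, 410×0.191 = 78.31, 410×0.122 = 50.02, 410×0.073 = 29.93, 410×0.041 = 16.81, 410×0.049 = 20.09.
cat         O        E   (O−E)²/E
0         115   107.42     0.5349
1          92   107.42     2.2135
2          79    78.31     0.0061
3          53    50.02     0.1775
4          35    29.93     0.8588
5          21    16.81     1.0444
6+         15    20.09     1.2896
Sum = 6.125

6.125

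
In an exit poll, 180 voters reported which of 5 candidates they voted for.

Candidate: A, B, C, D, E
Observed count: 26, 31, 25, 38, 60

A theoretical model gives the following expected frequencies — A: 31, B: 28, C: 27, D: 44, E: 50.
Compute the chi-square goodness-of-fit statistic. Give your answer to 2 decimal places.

cat         O        E   (O−E)²/E
A          26       31      0.806
B          31       28      0.321
C          25       27      0.148
D          38       44      0.818
E          60       50      2.000
Sum = 4.09

4.09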